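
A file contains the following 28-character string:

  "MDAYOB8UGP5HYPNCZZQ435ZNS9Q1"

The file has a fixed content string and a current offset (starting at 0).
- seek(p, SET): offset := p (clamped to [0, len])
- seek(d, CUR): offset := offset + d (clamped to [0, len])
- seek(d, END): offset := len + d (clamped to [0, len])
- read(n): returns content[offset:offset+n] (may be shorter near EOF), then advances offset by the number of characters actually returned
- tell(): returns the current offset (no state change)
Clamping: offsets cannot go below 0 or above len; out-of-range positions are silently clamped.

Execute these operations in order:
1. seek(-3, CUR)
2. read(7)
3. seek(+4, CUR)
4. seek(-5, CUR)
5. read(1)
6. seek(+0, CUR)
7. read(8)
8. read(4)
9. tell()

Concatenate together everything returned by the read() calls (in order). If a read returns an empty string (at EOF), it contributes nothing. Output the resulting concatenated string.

Answer: MDAYOB88UGP5HYPNCZZQ

Derivation:
After 1 (seek(-3, CUR)): offset=0
After 2 (read(7)): returned 'MDAYOB8', offset=7
After 3 (seek(+4, CUR)): offset=11
After 4 (seek(-5, CUR)): offset=6
After 5 (read(1)): returned '8', offset=7
After 6 (seek(+0, CUR)): offset=7
After 7 (read(8)): returned 'UGP5HYPN', offset=15
After 8 (read(4)): returned 'CZZQ', offset=19
After 9 (tell()): offset=19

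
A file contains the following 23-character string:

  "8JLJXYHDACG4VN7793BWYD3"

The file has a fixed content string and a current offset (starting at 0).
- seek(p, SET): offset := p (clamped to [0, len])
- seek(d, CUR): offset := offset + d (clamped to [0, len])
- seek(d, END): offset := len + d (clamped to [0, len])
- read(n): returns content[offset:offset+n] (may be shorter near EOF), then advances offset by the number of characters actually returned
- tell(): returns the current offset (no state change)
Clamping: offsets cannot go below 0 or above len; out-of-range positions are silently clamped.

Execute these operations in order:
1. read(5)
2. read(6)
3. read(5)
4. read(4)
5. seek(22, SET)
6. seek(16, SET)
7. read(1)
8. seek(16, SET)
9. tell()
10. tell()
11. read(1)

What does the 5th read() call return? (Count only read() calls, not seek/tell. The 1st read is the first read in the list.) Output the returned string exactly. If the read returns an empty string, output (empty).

After 1 (read(5)): returned '8JLJX', offset=5
After 2 (read(6)): returned 'YHDACG', offset=11
After 3 (read(5)): returned '4VN77', offset=16
After 4 (read(4)): returned '93BW', offset=20
After 5 (seek(22, SET)): offset=22
After 6 (seek(16, SET)): offset=16
After 7 (read(1)): returned '9', offset=17
After 8 (seek(16, SET)): offset=16
After 9 (tell()): offset=16
After 10 (tell()): offset=16
After 11 (read(1)): returned '9', offset=17

Answer: 9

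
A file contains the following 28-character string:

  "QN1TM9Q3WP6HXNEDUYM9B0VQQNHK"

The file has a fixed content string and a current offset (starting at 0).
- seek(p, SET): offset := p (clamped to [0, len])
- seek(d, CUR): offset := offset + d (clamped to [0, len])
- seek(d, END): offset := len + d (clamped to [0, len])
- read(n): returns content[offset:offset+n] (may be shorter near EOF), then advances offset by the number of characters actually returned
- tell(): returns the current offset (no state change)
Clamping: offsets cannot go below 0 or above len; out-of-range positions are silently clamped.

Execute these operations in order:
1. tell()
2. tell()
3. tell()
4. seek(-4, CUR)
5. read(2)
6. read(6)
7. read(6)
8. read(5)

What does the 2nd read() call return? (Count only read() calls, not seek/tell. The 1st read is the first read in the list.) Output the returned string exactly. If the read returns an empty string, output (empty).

After 1 (tell()): offset=0
After 2 (tell()): offset=0
After 3 (tell()): offset=0
After 4 (seek(-4, CUR)): offset=0
After 5 (read(2)): returned 'QN', offset=2
After 6 (read(6)): returned '1TM9Q3', offset=8
After 7 (read(6)): returned 'WP6HXN', offset=14
After 8 (read(5)): returned 'EDUYM', offset=19

Answer: 1TM9Q3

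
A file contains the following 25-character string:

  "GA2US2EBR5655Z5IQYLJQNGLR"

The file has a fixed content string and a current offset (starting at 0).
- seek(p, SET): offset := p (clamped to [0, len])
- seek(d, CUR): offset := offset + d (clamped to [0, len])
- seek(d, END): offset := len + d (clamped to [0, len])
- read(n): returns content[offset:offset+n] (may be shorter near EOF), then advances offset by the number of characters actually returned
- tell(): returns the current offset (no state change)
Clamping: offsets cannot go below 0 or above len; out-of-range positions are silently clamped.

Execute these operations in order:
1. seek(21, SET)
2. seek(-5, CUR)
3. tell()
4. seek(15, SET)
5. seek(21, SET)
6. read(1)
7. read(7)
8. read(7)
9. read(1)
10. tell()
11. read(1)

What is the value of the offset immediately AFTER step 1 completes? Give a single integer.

After 1 (seek(21, SET)): offset=21

Answer: 21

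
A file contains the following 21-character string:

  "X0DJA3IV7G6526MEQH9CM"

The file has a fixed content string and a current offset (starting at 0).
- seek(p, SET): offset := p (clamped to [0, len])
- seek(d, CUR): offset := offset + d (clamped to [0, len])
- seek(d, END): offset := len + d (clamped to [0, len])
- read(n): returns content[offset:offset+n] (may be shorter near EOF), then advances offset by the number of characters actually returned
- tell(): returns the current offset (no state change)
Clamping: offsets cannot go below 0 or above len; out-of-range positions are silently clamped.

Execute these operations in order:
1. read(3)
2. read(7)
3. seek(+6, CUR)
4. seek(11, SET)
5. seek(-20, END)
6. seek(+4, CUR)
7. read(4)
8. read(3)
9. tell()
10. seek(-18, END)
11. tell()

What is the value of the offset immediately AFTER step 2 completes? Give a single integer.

Answer: 10

Derivation:
After 1 (read(3)): returned 'X0D', offset=3
After 2 (read(7)): returned 'JA3IV7G', offset=10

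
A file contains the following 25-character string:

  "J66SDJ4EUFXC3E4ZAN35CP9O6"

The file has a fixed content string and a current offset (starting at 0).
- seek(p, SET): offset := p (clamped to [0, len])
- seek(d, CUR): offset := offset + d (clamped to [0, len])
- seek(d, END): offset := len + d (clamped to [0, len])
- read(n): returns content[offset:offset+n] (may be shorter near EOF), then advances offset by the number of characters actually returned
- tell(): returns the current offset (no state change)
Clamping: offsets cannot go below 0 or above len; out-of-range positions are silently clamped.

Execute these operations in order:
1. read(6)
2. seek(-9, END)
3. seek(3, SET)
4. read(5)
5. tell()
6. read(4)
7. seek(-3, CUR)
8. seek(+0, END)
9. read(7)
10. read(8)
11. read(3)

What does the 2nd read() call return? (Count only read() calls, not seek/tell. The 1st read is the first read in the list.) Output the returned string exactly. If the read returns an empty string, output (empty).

After 1 (read(6)): returned 'J66SDJ', offset=6
After 2 (seek(-9, END)): offset=16
After 3 (seek(3, SET)): offset=3
After 4 (read(5)): returned 'SDJ4E', offset=8
After 5 (tell()): offset=8
After 6 (read(4)): returned 'UFXC', offset=12
After 7 (seek(-3, CUR)): offset=9
After 8 (seek(+0, END)): offset=25
After 9 (read(7)): returned '', offset=25
After 10 (read(8)): returned '', offset=25
After 11 (read(3)): returned '', offset=25

Answer: SDJ4E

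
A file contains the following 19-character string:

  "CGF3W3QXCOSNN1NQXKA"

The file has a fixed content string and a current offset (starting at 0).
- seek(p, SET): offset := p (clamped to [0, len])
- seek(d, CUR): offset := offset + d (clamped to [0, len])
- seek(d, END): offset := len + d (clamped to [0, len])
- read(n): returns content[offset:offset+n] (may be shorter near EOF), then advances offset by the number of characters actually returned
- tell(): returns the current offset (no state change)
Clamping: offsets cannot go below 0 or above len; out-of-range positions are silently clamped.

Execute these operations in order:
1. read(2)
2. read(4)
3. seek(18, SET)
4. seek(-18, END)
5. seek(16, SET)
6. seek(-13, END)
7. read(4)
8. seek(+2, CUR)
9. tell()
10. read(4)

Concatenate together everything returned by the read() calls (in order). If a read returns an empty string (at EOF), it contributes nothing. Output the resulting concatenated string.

Answer: CGF3W3QXCON1NQ

Derivation:
After 1 (read(2)): returned 'CG', offset=2
After 2 (read(4)): returned 'F3W3', offset=6
After 3 (seek(18, SET)): offset=18
After 4 (seek(-18, END)): offset=1
After 5 (seek(16, SET)): offset=16
After 6 (seek(-13, END)): offset=6
After 7 (read(4)): returned 'QXCO', offset=10
After 8 (seek(+2, CUR)): offset=12
After 9 (tell()): offset=12
After 10 (read(4)): returned 'N1NQ', offset=16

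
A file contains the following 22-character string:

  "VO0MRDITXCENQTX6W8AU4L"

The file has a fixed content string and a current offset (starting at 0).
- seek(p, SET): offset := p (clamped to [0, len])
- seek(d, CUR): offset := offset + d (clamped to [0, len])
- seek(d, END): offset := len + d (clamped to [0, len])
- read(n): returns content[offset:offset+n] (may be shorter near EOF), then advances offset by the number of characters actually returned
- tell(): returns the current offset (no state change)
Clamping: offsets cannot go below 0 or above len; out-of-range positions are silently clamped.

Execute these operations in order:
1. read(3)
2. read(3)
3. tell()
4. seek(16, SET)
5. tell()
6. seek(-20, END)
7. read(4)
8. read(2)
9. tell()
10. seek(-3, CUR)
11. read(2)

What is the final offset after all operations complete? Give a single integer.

Answer: 7

Derivation:
After 1 (read(3)): returned 'VO0', offset=3
After 2 (read(3)): returned 'MRD', offset=6
After 3 (tell()): offset=6
After 4 (seek(16, SET)): offset=16
After 5 (tell()): offset=16
After 6 (seek(-20, END)): offset=2
After 7 (read(4)): returned '0MRD', offset=6
After 8 (read(2)): returned 'IT', offset=8
After 9 (tell()): offset=8
After 10 (seek(-3, CUR)): offset=5
After 11 (read(2)): returned 'DI', offset=7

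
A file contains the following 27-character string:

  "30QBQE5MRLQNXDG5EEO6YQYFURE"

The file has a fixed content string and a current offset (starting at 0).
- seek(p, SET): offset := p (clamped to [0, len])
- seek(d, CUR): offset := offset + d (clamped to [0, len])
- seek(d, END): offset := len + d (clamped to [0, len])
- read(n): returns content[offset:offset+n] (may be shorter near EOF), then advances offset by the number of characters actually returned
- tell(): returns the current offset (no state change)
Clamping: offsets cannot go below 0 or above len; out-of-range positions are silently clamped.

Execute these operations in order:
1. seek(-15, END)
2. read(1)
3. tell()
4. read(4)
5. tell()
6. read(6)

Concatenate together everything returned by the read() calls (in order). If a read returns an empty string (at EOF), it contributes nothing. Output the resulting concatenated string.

After 1 (seek(-15, END)): offset=12
After 2 (read(1)): returned 'X', offset=13
After 3 (tell()): offset=13
After 4 (read(4)): returned 'DG5E', offset=17
After 5 (tell()): offset=17
After 6 (read(6)): returned 'EO6YQY', offset=23

Answer: XDG5EEO6YQY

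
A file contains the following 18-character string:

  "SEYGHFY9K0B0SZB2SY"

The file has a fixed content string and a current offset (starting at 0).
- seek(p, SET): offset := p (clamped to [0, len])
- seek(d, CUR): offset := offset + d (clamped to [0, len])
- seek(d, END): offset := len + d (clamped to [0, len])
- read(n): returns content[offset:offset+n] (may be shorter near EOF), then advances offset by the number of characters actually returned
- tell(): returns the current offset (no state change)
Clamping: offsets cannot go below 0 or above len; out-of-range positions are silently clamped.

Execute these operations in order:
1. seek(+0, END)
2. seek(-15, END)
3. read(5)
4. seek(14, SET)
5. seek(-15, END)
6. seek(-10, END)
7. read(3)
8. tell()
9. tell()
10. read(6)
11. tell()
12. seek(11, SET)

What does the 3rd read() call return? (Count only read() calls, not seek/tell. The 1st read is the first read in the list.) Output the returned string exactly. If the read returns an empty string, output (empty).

Answer: 0SZB2S

Derivation:
After 1 (seek(+0, END)): offset=18
After 2 (seek(-15, END)): offset=3
After 3 (read(5)): returned 'GHFY9', offset=8
After 4 (seek(14, SET)): offset=14
After 5 (seek(-15, END)): offset=3
After 6 (seek(-10, END)): offset=8
After 7 (read(3)): returned 'K0B', offset=11
After 8 (tell()): offset=11
After 9 (tell()): offset=11
After 10 (read(6)): returned '0SZB2S', offset=17
After 11 (tell()): offset=17
After 12 (seek(11, SET)): offset=11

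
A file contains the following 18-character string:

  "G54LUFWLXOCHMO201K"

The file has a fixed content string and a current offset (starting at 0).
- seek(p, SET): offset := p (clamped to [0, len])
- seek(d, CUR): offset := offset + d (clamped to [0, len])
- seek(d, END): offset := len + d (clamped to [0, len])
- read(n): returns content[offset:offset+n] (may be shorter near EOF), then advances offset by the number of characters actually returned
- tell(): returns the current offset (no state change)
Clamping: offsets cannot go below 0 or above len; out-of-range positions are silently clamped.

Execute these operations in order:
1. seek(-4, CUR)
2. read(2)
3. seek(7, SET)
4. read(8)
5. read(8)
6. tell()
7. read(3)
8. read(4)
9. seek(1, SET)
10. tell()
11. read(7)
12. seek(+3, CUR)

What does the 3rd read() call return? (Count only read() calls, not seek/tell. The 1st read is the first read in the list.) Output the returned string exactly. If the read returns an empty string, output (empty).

After 1 (seek(-4, CUR)): offset=0
After 2 (read(2)): returned 'G5', offset=2
After 3 (seek(7, SET)): offset=7
After 4 (read(8)): returned 'LXOCHMO2', offset=15
After 5 (read(8)): returned '01K', offset=18
After 6 (tell()): offset=18
After 7 (read(3)): returned '', offset=18
After 8 (read(4)): returned '', offset=18
After 9 (seek(1, SET)): offset=1
After 10 (tell()): offset=1
After 11 (read(7)): returned '54LUFWL', offset=8
After 12 (seek(+3, CUR)): offset=11

Answer: 01K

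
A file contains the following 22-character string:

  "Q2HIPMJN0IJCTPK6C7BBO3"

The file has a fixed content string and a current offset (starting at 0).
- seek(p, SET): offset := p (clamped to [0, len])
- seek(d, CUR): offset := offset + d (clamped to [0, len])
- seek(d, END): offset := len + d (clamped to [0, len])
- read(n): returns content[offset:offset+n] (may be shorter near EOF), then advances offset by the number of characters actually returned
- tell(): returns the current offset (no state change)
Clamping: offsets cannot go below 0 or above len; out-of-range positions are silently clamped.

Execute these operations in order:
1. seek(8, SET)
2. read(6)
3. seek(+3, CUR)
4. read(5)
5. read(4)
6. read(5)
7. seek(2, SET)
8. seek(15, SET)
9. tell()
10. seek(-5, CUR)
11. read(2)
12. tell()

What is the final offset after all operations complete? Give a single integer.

After 1 (seek(8, SET)): offset=8
After 2 (read(6)): returned '0IJCTP', offset=14
After 3 (seek(+3, CUR)): offset=17
After 4 (read(5)): returned '7BBO3', offset=22
After 5 (read(4)): returned '', offset=22
After 6 (read(5)): returned '', offset=22
After 7 (seek(2, SET)): offset=2
After 8 (seek(15, SET)): offset=15
After 9 (tell()): offset=15
After 10 (seek(-5, CUR)): offset=10
After 11 (read(2)): returned 'JC', offset=12
After 12 (tell()): offset=12

Answer: 12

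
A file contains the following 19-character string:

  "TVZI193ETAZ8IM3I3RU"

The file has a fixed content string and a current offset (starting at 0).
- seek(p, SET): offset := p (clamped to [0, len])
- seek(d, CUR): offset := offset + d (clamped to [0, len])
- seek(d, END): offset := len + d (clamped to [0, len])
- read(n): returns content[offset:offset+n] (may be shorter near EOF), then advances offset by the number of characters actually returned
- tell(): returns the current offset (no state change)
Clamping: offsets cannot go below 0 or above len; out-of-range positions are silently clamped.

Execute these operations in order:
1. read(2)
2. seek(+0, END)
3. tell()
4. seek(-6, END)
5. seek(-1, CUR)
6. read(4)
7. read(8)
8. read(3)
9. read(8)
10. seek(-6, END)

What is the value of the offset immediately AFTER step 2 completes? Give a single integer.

After 1 (read(2)): returned 'TV', offset=2
After 2 (seek(+0, END)): offset=19

Answer: 19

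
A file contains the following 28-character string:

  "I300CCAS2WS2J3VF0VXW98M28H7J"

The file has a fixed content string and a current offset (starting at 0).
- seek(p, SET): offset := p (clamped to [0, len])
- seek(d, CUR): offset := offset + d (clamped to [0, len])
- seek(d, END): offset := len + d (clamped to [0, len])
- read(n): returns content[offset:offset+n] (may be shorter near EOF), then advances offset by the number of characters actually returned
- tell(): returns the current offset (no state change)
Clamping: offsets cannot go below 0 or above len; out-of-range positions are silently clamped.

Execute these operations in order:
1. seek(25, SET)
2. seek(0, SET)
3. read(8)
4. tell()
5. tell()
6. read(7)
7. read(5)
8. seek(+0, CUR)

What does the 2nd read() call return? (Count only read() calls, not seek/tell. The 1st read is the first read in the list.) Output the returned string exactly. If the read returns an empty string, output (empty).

Answer: 2WS2J3V

Derivation:
After 1 (seek(25, SET)): offset=25
After 2 (seek(0, SET)): offset=0
After 3 (read(8)): returned 'I300CCAS', offset=8
After 4 (tell()): offset=8
After 5 (tell()): offset=8
After 6 (read(7)): returned '2WS2J3V', offset=15
After 7 (read(5)): returned 'F0VXW', offset=20
After 8 (seek(+0, CUR)): offset=20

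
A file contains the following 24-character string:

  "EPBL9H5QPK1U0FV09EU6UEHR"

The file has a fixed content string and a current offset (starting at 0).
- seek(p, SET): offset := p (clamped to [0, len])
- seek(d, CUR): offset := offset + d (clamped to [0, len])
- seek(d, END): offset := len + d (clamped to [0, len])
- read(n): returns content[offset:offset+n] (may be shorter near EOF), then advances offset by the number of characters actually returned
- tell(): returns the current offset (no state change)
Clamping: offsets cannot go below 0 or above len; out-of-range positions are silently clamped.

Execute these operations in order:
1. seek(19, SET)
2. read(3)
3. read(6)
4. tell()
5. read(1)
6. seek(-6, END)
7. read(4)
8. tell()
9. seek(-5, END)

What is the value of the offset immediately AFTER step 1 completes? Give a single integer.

Answer: 19

Derivation:
After 1 (seek(19, SET)): offset=19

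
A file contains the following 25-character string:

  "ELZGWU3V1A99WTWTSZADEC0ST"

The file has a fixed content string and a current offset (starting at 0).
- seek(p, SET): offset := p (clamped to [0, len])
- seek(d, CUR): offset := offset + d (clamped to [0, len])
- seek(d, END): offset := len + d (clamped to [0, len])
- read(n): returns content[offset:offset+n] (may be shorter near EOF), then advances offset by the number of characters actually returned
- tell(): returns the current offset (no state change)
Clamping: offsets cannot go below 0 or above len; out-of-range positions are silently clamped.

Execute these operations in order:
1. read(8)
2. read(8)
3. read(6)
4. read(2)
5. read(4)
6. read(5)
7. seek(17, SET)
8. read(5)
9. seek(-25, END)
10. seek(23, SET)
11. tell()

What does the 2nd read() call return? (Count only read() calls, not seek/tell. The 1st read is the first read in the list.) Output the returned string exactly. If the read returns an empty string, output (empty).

After 1 (read(8)): returned 'ELZGWU3V', offset=8
After 2 (read(8)): returned '1A99WTWT', offset=16
After 3 (read(6)): returned 'SZADEC', offset=22
After 4 (read(2)): returned '0S', offset=24
After 5 (read(4)): returned 'T', offset=25
After 6 (read(5)): returned '', offset=25
After 7 (seek(17, SET)): offset=17
After 8 (read(5)): returned 'ZADEC', offset=22
After 9 (seek(-25, END)): offset=0
After 10 (seek(23, SET)): offset=23
After 11 (tell()): offset=23

Answer: 1A99WTWT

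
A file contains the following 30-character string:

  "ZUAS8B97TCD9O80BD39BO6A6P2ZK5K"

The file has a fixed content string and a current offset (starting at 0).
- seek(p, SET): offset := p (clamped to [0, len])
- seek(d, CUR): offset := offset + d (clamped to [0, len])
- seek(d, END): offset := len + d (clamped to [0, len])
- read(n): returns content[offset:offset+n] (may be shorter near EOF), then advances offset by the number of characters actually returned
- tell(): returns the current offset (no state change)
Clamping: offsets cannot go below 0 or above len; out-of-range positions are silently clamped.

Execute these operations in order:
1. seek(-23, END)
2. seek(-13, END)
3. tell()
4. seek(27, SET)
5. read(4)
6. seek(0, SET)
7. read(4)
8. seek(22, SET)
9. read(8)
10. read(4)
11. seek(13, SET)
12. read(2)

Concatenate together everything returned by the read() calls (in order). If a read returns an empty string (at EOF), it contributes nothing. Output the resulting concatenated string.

Answer: K5KZUASA6P2ZK5K80

Derivation:
After 1 (seek(-23, END)): offset=7
After 2 (seek(-13, END)): offset=17
After 3 (tell()): offset=17
After 4 (seek(27, SET)): offset=27
After 5 (read(4)): returned 'K5K', offset=30
After 6 (seek(0, SET)): offset=0
After 7 (read(4)): returned 'ZUAS', offset=4
After 8 (seek(22, SET)): offset=22
After 9 (read(8)): returned 'A6P2ZK5K', offset=30
After 10 (read(4)): returned '', offset=30
After 11 (seek(13, SET)): offset=13
After 12 (read(2)): returned '80', offset=15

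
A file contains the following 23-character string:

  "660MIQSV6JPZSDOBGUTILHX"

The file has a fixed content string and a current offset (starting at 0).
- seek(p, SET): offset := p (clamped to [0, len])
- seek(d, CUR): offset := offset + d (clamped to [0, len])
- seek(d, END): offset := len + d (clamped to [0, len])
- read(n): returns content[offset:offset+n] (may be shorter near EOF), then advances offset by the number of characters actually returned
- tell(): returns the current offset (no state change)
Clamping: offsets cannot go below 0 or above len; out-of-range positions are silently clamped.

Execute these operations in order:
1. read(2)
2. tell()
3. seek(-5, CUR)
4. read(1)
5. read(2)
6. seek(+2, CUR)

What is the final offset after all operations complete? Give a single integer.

After 1 (read(2)): returned '66', offset=2
After 2 (tell()): offset=2
After 3 (seek(-5, CUR)): offset=0
After 4 (read(1)): returned '6', offset=1
After 5 (read(2)): returned '60', offset=3
After 6 (seek(+2, CUR)): offset=5

Answer: 5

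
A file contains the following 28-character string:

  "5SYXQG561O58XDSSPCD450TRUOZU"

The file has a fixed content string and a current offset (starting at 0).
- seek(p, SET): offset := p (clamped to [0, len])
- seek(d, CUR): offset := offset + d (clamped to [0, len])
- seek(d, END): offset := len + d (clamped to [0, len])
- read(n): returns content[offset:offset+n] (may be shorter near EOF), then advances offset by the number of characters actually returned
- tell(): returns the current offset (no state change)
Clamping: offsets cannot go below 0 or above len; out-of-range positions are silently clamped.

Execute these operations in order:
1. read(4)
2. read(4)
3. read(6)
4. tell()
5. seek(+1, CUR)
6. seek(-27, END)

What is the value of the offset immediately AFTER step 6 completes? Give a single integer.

Answer: 1

Derivation:
After 1 (read(4)): returned '5SYX', offset=4
After 2 (read(4)): returned 'QG56', offset=8
After 3 (read(6)): returned '1O58XD', offset=14
After 4 (tell()): offset=14
After 5 (seek(+1, CUR)): offset=15
After 6 (seek(-27, END)): offset=1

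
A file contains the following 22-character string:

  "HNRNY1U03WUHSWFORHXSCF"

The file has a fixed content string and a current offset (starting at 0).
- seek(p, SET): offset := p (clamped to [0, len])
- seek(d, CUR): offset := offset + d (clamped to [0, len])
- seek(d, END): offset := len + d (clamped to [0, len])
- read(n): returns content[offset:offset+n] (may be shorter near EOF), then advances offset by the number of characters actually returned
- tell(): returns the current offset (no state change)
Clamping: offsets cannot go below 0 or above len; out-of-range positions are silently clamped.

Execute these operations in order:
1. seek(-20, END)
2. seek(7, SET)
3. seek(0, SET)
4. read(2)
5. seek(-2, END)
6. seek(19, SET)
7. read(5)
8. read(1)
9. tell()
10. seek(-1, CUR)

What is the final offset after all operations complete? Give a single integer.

Answer: 21

Derivation:
After 1 (seek(-20, END)): offset=2
After 2 (seek(7, SET)): offset=7
After 3 (seek(0, SET)): offset=0
After 4 (read(2)): returned 'HN', offset=2
After 5 (seek(-2, END)): offset=20
After 6 (seek(19, SET)): offset=19
After 7 (read(5)): returned 'SCF', offset=22
After 8 (read(1)): returned '', offset=22
After 9 (tell()): offset=22
After 10 (seek(-1, CUR)): offset=21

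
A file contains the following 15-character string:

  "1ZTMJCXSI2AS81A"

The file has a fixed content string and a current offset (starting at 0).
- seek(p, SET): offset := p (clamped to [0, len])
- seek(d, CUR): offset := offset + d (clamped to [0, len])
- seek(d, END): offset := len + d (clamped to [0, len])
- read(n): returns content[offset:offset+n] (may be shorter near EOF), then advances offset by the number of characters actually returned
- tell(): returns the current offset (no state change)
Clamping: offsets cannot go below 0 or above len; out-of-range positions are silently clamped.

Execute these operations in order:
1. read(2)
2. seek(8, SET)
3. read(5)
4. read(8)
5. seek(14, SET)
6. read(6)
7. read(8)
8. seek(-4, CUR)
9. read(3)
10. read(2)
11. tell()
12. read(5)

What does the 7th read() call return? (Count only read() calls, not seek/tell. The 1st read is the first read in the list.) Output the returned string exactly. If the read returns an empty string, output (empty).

Answer: A

Derivation:
After 1 (read(2)): returned '1Z', offset=2
After 2 (seek(8, SET)): offset=8
After 3 (read(5)): returned 'I2AS8', offset=13
After 4 (read(8)): returned '1A', offset=15
After 5 (seek(14, SET)): offset=14
After 6 (read(6)): returned 'A', offset=15
After 7 (read(8)): returned '', offset=15
After 8 (seek(-4, CUR)): offset=11
After 9 (read(3)): returned 'S81', offset=14
After 10 (read(2)): returned 'A', offset=15
After 11 (tell()): offset=15
After 12 (read(5)): returned '', offset=15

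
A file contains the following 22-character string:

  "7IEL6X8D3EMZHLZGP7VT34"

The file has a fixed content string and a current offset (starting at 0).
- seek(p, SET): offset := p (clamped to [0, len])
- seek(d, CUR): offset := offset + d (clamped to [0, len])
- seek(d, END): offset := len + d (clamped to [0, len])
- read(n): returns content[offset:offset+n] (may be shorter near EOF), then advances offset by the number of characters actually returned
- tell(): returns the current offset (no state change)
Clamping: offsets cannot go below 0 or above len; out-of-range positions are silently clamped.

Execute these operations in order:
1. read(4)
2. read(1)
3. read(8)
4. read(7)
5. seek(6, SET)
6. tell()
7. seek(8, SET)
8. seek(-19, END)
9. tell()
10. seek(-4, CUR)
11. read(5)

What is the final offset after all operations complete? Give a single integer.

Answer: 5

Derivation:
After 1 (read(4)): returned '7IEL', offset=4
After 2 (read(1)): returned '6', offset=5
After 3 (read(8)): returned 'X8D3EMZH', offset=13
After 4 (read(7)): returned 'LZGP7VT', offset=20
After 5 (seek(6, SET)): offset=6
After 6 (tell()): offset=6
After 7 (seek(8, SET)): offset=8
After 8 (seek(-19, END)): offset=3
After 9 (tell()): offset=3
After 10 (seek(-4, CUR)): offset=0
After 11 (read(5)): returned '7IEL6', offset=5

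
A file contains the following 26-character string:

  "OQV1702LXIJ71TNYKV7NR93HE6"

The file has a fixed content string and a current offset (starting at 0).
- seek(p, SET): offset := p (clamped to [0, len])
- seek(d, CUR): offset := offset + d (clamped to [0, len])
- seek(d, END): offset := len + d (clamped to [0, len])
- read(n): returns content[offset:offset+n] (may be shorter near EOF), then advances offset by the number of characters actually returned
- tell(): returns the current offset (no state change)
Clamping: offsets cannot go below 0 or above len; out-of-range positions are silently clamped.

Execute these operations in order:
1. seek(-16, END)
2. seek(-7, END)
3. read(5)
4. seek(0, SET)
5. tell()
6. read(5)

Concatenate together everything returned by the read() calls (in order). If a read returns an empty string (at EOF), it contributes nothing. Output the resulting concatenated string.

After 1 (seek(-16, END)): offset=10
After 2 (seek(-7, END)): offset=19
After 3 (read(5)): returned 'NR93H', offset=24
After 4 (seek(0, SET)): offset=0
After 5 (tell()): offset=0
After 6 (read(5)): returned 'OQV17', offset=5

Answer: NR93HOQV17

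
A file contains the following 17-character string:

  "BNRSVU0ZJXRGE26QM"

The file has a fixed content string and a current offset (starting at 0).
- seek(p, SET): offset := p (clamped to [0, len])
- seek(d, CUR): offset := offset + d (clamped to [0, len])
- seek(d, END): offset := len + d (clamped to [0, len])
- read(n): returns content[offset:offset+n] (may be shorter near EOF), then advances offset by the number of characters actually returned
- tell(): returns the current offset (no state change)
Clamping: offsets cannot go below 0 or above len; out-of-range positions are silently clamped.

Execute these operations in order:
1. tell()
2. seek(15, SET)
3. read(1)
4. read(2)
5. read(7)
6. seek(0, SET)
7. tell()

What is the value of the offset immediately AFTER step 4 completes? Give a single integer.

Answer: 17

Derivation:
After 1 (tell()): offset=0
After 2 (seek(15, SET)): offset=15
After 3 (read(1)): returned 'Q', offset=16
After 4 (read(2)): returned 'M', offset=17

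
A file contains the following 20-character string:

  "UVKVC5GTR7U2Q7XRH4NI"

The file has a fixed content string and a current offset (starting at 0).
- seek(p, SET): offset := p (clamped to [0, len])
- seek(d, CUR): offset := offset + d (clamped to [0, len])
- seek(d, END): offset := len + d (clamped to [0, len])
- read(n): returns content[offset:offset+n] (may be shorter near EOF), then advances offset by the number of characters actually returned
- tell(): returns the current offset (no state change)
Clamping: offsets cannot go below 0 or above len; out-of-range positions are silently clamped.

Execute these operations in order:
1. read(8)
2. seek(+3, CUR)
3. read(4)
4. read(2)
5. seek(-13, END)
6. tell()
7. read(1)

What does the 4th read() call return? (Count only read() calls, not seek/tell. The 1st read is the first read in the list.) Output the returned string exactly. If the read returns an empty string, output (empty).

Answer: T

Derivation:
After 1 (read(8)): returned 'UVKVC5GT', offset=8
After 2 (seek(+3, CUR)): offset=11
After 3 (read(4)): returned '2Q7X', offset=15
After 4 (read(2)): returned 'RH', offset=17
After 5 (seek(-13, END)): offset=7
After 6 (tell()): offset=7
After 7 (read(1)): returned 'T', offset=8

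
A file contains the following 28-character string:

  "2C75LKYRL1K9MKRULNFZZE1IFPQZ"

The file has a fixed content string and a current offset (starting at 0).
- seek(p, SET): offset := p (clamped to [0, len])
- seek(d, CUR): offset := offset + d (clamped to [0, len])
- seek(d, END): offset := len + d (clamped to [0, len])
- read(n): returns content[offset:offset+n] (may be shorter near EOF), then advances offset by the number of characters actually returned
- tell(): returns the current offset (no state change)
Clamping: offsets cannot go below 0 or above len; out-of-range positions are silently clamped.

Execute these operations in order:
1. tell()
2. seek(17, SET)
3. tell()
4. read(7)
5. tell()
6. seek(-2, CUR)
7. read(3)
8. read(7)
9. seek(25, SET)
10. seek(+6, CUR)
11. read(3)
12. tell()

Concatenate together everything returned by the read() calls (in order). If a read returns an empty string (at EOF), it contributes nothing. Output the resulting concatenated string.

Answer: NFZZE1I1IFPQZ

Derivation:
After 1 (tell()): offset=0
After 2 (seek(17, SET)): offset=17
After 3 (tell()): offset=17
After 4 (read(7)): returned 'NFZZE1I', offset=24
After 5 (tell()): offset=24
After 6 (seek(-2, CUR)): offset=22
After 7 (read(3)): returned '1IF', offset=25
After 8 (read(7)): returned 'PQZ', offset=28
After 9 (seek(25, SET)): offset=25
After 10 (seek(+6, CUR)): offset=28
After 11 (read(3)): returned '', offset=28
After 12 (tell()): offset=28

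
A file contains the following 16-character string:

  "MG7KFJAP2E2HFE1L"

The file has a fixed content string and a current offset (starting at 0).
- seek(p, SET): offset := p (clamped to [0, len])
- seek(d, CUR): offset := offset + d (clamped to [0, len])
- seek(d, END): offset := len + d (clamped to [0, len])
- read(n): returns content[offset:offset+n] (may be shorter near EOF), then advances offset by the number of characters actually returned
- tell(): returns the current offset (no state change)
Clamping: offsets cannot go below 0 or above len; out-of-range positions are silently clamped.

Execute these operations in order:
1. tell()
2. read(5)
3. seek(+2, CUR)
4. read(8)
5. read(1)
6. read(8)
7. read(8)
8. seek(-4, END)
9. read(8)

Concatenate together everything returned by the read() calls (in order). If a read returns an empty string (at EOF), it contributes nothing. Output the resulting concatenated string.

Answer: MG7KFP2E2HFE1LFE1L

Derivation:
After 1 (tell()): offset=0
After 2 (read(5)): returned 'MG7KF', offset=5
After 3 (seek(+2, CUR)): offset=7
After 4 (read(8)): returned 'P2E2HFE1', offset=15
After 5 (read(1)): returned 'L', offset=16
After 6 (read(8)): returned '', offset=16
After 7 (read(8)): returned '', offset=16
After 8 (seek(-4, END)): offset=12
After 9 (read(8)): returned 'FE1L', offset=16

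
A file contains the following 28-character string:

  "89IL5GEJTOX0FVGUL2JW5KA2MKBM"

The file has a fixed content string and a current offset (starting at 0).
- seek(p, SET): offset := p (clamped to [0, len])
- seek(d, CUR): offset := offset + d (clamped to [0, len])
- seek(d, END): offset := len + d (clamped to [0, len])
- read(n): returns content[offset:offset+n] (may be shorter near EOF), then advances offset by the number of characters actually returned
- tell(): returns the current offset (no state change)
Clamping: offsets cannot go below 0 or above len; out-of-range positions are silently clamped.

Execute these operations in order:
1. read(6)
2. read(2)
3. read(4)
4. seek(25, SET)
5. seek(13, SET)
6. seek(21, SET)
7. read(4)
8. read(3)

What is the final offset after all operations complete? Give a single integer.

After 1 (read(6)): returned '89IL5G', offset=6
After 2 (read(2)): returned 'EJ', offset=8
After 3 (read(4)): returned 'TOX0', offset=12
After 4 (seek(25, SET)): offset=25
After 5 (seek(13, SET)): offset=13
After 6 (seek(21, SET)): offset=21
After 7 (read(4)): returned 'KA2M', offset=25
After 8 (read(3)): returned 'KBM', offset=28

Answer: 28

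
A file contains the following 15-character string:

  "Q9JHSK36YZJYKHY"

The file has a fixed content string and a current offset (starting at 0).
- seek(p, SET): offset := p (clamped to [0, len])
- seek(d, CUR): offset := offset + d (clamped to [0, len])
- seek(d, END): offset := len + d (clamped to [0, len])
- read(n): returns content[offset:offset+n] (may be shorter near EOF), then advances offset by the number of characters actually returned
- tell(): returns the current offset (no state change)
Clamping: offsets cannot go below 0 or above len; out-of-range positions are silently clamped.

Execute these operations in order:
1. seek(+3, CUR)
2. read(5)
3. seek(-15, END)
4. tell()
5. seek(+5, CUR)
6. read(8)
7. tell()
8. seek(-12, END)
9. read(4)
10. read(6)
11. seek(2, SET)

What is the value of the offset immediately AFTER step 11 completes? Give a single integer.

Answer: 2

Derivation:
After 1 (seek(+3, CUR)): offset=3
After 2 (read(5)): returned 'HSK36', offset=8
After 3 (seek(-15, END)): offset=0
After 4 (tell()): offset=0
After 5 (seek(+5, CUR)): offset=5
After 6 (read(8)): returned 'K36YZJYK', offset=13
After 7 (tell()): offset=13
After 8 (seek(-12, END)): offset=3
After 9 (read(4)): returned 'HSK3', offset=7
After 10 (read(6)): returned '6YZJYK', offset=13
After 11 (seek(2, SET)): offset=2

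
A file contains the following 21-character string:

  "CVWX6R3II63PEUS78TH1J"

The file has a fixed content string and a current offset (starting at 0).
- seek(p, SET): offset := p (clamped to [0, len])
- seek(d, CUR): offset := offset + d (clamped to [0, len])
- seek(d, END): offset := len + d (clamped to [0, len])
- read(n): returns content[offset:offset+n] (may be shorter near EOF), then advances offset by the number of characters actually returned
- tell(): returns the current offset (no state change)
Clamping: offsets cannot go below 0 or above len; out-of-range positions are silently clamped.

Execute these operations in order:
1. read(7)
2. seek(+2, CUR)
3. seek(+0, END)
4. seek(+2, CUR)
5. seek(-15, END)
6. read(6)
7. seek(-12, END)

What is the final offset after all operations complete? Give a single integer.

Answer: 9

Derivation:
After 1 (read(7)): returned 'CVWX6R3', offset=7
After 2 (seek(+2, CUR)): offset=9
After 3 (seek(+0, END)): offset=21
After 4 (seek(+2, CUR)): offset=21
After 5 (seek(-15, END)): offset=6
After 6 (read(6)): returned '3II63P', offset=12
After 7 (seek(-12, END)): offset=9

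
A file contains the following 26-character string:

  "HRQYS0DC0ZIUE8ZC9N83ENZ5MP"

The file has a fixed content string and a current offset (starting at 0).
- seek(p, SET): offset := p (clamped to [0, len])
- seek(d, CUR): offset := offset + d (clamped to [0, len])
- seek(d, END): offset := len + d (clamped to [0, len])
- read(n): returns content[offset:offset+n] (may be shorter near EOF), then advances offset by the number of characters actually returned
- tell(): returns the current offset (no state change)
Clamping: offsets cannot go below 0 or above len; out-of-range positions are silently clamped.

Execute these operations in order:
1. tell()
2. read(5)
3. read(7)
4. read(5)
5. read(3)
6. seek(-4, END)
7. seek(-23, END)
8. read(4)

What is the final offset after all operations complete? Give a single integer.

After 1 (tell()): offset=0
After 2 (read(5)): returned 'HRQYS', offset=5
After 3 (read(7)): returned '0DC0ZIU', offset=12
After 4 (read(5)): returned 'E8ZC9', offset=17
After 5 (read(3)): returned 'N83', offset=20
After 6 (seek(-4, END)): offset=22
After 7 (seek(-23, END)): offset=3
After 8 (read(4)): returned 'YS0D', offset=7

Answer: 7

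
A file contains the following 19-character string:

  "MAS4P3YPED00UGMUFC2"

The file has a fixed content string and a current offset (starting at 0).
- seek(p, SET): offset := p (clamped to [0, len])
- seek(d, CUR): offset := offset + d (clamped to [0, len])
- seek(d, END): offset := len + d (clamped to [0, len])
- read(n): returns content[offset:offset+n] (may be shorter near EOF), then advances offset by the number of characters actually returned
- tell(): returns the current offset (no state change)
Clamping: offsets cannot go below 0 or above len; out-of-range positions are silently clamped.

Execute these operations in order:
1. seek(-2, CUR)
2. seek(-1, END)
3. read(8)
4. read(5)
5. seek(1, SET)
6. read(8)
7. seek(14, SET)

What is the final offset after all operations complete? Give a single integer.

Answer: 14

Derivation:
After 1 (seek(-2, CUR)): offset=0
After 2 (seek(-1, END)): offset=18
After 3 (read(8)): returned '2', offset=19
After 4 (read(5)): returned '', offset=19
After 5 (seek(1, SET)): offset=1
After 6 (read(8)): returned 'AS4P3YPE', offset=9
After 7 (seek(14, SET)): offset=14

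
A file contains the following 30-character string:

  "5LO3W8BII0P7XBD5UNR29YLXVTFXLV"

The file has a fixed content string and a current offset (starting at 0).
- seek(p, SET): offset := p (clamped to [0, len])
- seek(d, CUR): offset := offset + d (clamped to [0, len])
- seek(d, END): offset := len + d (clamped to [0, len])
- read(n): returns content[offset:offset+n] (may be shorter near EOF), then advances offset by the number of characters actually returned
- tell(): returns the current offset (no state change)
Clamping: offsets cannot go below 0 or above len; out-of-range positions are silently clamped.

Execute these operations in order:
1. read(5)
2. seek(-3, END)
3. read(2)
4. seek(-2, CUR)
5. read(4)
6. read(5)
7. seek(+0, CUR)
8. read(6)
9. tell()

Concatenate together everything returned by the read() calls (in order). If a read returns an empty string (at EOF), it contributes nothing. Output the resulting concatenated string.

After 1 (read(5)): returned '5LO3W', offset=5
After 2 (seek(-3, END)): offset=27
After 3 (read(2)): returned 'XL', offset=29
After 4 (seek(-2, CUR)): offset=27
After 5 (read(4)): returned 'XLV', offset=30
After 6 (read(5)): returned '', offset=30
After 7 (seek(+0, CUR)): offset=30
After 8 (read(6)): returned '', offset=30
After 9 (tell()): offset=30

Answer: 5LO3WXLXLV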